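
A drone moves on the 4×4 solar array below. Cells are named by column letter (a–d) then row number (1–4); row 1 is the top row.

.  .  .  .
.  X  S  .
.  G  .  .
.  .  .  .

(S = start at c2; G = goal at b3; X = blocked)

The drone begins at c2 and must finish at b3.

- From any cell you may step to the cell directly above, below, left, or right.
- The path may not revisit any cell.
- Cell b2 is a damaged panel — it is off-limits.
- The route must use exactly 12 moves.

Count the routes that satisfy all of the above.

4

Need simple routes of exactly 12 moves from c2 to b3 (Manhattan distance 2, so 5 moves are spent on a detour and 5 undoing it).
Enumerating: c2 c1 b1 a1 a2 a3 a4 b4 c4 d4 d3 c3 b3 | c2 c3 c4 d4 d3 d2 d1 c1 b1 a1 a2 a3 b3 | c2 c3 d3 d2 d1 c1 b1 a1 a2 a3 a4 b4 b3 | c2 d2 d1 c1 b1 a1 a2 a3 a4 b4 c4 c3 b3.
That gives 4 routes.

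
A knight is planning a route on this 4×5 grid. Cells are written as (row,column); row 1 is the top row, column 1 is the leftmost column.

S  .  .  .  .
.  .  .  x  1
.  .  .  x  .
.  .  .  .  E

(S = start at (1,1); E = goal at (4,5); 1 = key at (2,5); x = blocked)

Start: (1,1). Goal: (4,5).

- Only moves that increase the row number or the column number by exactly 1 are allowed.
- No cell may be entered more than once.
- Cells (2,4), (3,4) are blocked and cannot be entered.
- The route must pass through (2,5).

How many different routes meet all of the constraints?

A right/down-only route from (1,1) to (4,5) makes exactly 3 down-moves and 4 right-moves in some order.
With no other constraints that would be C(7,3) = 35 routes.
Split at (2,5) and multiply the segment counts (each segment already excludes blocked cells): (1,1)→(2,5): 1; (2,5)→(4,5): 1; product = 1.
That gives 1 route.

1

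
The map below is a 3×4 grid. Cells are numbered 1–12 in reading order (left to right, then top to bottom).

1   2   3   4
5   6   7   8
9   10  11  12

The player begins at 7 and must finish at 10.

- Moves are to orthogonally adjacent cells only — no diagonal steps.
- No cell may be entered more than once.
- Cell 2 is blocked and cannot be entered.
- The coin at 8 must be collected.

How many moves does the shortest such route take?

4

Any route passes through 8 somewhere between 7 and 10. Summing Manhattan distances along the two legs (7 → 8 → 10) gives a lower bound of 1 + 3 = 4 moves.
A route of 4 moves achieves this: 7 → 8 → 12 → 11 → 10.
Since 4 matches the lower bound, it is optimal.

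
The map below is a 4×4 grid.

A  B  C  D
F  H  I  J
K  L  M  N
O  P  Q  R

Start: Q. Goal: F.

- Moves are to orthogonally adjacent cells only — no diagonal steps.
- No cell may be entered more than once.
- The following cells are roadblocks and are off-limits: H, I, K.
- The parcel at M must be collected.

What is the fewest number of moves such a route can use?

Any route passes through M somewhere between Q and F. Summing Manhattan distances along the two legs (Q → M → F) gives a lower bound of 1 + 3 = 4 moves.
That bound ignores the blocked cells. Measuring each leg by the fewest moves that actually steer around them (Q→M: 1; M→F: 7) raises the lower bound to 8.
A route of 8 moves exists: Q → M → N → J → D → C → B → A → F.
Since 8 matches that lower bound, it is optimal.

8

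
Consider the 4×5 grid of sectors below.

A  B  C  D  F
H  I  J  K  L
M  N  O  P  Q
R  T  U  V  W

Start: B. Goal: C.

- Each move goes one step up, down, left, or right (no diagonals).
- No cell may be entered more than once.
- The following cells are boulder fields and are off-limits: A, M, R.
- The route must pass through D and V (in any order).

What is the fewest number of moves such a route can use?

Any route passes through D and V in some order between B and C. Summing Manhattan distances along each leg and taking the cheapest ordering (B → D → V → C) gives a lower bound of 2 + 3 + 4 = 9 moves.
A route of 9 moves achieves this: B → I → N → T → U → V → P → K → D → C.
Since 9 matches the lower bound, it is optimal.

9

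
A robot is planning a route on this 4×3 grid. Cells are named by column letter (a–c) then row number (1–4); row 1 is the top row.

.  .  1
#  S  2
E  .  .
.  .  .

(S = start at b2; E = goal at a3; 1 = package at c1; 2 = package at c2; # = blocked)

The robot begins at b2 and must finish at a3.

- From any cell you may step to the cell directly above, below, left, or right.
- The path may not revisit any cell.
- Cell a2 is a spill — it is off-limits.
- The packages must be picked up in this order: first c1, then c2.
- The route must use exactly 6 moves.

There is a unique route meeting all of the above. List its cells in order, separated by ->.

The waypoints must appear in the order c1, c2, with no cell reused.
Route from b2: up to b1, right to c1, 2× down (reaching c3), 2× left (reaching a3) — 6 moves in all.
Check: order respected (1 at step 2, 2 at step 3); 6 moves as required.

b2 -> b1 -> c1 -> c2 -> c3 -> b3 -> a3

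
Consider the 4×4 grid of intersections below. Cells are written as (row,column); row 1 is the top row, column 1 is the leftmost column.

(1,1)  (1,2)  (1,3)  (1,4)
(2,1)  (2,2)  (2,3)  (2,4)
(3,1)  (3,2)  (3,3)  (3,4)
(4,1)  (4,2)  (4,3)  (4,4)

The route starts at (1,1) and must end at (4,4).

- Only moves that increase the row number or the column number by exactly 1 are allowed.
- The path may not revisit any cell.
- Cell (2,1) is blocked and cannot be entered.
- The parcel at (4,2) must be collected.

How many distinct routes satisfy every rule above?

1

A right/down-only route from (1,1) to (4,4) makes exactly 3 down-moves and 3 right-moves in some order.
With no other constraints that would be C(6,3) = 20 routes.
Split at (4,2) and multiply the segment counts (each segment already excludes blocked cells): (1,1)→(4,2): 1; (4,2)→(4,4): 1; product = 1.
That gives 1 route.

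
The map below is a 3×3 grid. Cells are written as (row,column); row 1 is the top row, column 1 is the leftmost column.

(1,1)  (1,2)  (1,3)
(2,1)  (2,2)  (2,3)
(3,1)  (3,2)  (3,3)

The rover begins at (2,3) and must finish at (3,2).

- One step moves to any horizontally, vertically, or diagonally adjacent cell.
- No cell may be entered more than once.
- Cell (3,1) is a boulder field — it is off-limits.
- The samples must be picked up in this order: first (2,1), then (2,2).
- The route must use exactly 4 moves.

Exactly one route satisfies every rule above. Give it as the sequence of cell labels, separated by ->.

(2,3) -> (1,2) -> (2,1) -> (2,2) -> (3,2)

The waypoints must appear in the order (2,1), (2,2), with no cell reused.
Route from (2,3): up-left to (1,2), down-left to (2,1), right to (2,2), down to (3,2) — 4 moves in all.
Check: order respected ((2,1) at step 2, (2,2) at step 3); 4 moves as required.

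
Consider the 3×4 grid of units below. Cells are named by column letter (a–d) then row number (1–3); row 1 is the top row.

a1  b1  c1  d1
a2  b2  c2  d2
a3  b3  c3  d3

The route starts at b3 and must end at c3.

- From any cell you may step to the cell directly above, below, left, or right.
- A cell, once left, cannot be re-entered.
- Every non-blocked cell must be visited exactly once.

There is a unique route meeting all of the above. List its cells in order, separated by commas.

b3, a3, a2, a1, b1, b2, c2, c1, d1, d2, d3, c3

Need to visit all 12 open cells exactly once, starting at b3 and ending at c3.
Route from b3: left to a3, 2× up (reaching a1), right to b1, down to b2, right to c2, up to c1, right to d1, 2× down (reaching d3), left to c3 — 11 moves in all.
Check: all 12 open cells covered.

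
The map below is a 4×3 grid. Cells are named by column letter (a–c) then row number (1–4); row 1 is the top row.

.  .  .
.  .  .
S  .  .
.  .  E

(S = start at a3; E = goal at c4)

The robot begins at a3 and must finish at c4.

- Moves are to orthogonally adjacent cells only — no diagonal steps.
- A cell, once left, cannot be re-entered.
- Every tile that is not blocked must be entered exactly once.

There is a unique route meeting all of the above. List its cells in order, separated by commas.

a3, a4, b4, b3, b2, a2, a1, b1, c1, c2, c3, c4

Need to visit all 12 open cells exactly once, starting at a3 and ending at c4.
Route from a3: down to a4, right to b4, 2× up (reaching b2), left to a2, up to a1, 2× right (reaching c1), 3× down (reaching c4) — 11 moves in all.
Check: all 12 open cells covered.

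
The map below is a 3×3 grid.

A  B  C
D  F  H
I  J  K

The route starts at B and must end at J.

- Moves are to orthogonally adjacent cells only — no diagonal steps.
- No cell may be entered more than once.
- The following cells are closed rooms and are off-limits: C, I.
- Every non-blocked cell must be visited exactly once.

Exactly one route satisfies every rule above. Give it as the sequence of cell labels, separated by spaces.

Need to visit all 7 open cells exactly once, starting at B and ending at J.
Route from B: left to A, down to D, 2× right (reaching H), down to K, left to J — 6 moves in all.
Check: all 7 open cells covered.

B A D F H K J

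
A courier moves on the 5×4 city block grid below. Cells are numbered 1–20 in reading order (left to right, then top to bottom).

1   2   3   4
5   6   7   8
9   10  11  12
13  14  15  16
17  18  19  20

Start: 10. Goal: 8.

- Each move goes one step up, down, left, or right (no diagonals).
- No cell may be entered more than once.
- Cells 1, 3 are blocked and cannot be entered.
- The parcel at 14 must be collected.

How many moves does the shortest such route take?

5

Any route passes through 14 somewhere between 10 and 8. Summing Manhattan distances along the two legs (10 → 14 → 8) gives a lower bound of 1 + 4 = 5 moves.
A route of 5 moves achieves this: 10 → 14 → 15 → 11 → 7 → 8.
Since 5 matches the lower bound, it is optimal.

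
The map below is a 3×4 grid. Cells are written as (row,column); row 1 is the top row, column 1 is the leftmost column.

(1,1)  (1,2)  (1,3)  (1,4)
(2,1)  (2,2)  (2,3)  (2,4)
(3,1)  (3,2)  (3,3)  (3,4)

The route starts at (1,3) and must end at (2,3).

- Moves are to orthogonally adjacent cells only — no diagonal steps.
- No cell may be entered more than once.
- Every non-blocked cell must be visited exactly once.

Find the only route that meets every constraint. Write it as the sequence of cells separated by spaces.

(1,3) (1,4) (2,4) (3,4) (3,3) (3,2) (3,1) (2,1) (1,1) (1,2) (2,2) (2,3)

Need to visit all 12 open cells exactly once, starting at (1,3) and ending at (2,3).
Route from (1,3): right 1 to (1,4), down 2 to (3,4), left 3 to (3,1), up 2 to (1,1), right 1 to (1,2), down 1 to (2,2), right 1 to (2,3) — 11 moves in all.
Check: all 12 open cells covered.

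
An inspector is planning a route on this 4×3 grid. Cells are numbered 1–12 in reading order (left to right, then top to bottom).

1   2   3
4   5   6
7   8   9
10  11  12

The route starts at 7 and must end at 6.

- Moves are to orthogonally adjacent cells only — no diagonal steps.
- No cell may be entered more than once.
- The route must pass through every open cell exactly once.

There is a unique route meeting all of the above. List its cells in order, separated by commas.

Need to visit all 12 open cells exactly once, starting at 7 and ending at 6.
Route from 7: down 1 to 10, right 2 to 12, up 1 to 9, left 1 to 8, up 1 to 5, left 1 to 4, up 1 to 1, right 2 to 3, down 1 to 6 — 11 moves in all.
Check: all 12 open cells covered.

7, 10, 11, 12, 9, 8, 5, 4, 1, 2, 3, 6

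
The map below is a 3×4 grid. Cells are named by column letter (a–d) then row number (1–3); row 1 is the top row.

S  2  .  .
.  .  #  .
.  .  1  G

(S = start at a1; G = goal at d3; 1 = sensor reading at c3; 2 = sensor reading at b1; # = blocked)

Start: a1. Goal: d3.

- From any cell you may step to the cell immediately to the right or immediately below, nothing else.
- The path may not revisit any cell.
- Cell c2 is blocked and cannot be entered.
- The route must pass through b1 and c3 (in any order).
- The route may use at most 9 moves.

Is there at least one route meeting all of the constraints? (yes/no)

One route that works: a1 → b1 → b2 → b3 → c3 → d3.

yes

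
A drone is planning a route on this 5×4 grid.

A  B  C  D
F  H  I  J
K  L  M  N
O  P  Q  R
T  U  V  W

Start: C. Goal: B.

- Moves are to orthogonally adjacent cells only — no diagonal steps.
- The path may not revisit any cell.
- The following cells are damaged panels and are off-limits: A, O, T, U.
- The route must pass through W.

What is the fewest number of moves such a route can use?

Any route passes through W somewhere between C and B. Summing Manhattan distances along the two legs (C → W → B) gives a lower bound of 5 + 6 = 11 moves.
A route of 11 moves achieves this: C → I → M → N → R → W → V → Q → P → L → H → B.
Since 11 matches the lower bound, it is optimal.

11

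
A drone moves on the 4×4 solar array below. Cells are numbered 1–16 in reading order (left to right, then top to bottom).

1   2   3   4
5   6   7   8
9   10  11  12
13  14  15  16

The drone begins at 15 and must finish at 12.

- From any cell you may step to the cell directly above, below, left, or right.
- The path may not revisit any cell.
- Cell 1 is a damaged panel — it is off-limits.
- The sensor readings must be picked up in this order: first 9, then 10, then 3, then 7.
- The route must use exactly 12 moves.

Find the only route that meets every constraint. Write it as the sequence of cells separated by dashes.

15 - 14 - 13 - 9 - 10 - 6 - 2 - 3 - 4 - 8 - 7 - 11 - 12

The waypoints must appear in the order 9, 10, 3, 7, with no cell reused.
Route from 15: left 2 to 13, up 1 to 9, right 1 to 10, up 2 to 2, right 2 to 4, down 1 to 8, left 1 to 7, down 1 to 11, right 1 to 12 — 12 moves in all.
Check: order respected (9 at step 3, 10 at step 4, 3 at step 7, 7 at step 10); 12 moves as required.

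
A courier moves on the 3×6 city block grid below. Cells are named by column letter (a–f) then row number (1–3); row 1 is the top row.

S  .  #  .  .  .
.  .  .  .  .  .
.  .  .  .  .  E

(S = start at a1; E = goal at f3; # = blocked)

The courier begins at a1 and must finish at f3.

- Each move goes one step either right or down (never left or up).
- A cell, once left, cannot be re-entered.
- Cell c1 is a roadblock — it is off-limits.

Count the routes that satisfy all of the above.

A right/down-only route from a1 to f3 makes exactly 2 down-moves and 5 right-moves in some order.
With no other constraints that would be C(7,2) = 21 routes.
Subtract routes through each blocked cell (inclusion–exclusion for overlaps): − through c1: 10 → 11.
That gives 11 routes.

11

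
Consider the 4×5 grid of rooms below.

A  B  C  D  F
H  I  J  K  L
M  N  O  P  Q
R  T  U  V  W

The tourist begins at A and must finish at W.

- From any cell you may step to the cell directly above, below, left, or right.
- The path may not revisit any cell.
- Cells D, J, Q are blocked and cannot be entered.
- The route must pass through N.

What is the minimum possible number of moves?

Any route passes through N somewhere between A and W. Summing Manhattan distances along the two legs (A → N → W) gives a lower bound of 3 + 4 = 7 moves.
A route of 7 moves achieves this: A → H → M → N → T → U → V → W.
Since 7 matches the lower bound, it is optimal.

7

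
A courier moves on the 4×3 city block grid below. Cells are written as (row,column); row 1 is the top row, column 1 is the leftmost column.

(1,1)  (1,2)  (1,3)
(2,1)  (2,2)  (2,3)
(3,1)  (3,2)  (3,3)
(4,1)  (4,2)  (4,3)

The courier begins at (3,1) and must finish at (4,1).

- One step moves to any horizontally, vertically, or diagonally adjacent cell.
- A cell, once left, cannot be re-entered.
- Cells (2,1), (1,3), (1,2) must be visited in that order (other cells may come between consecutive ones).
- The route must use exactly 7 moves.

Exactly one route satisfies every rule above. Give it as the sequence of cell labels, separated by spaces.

The waypoints must appear in the order (2,1), (1,3), (1,2), with no cell reused.
Route from (3,1): up 1 to (2,1), right 1 to (2,2), up-right 1 to (1,3), left 1 to (1,2), down-right 1 to (2,3), down-left 2 to (4,1) — 7 moves in all.
Check: order respected ((2,1) at step 1, (1,3) at step 3, (1,2) at step 4); 7 moves as required.

(3,1) (2,1) (2,2) (1,3) (1,2) (2,3) (3,2) (4,1)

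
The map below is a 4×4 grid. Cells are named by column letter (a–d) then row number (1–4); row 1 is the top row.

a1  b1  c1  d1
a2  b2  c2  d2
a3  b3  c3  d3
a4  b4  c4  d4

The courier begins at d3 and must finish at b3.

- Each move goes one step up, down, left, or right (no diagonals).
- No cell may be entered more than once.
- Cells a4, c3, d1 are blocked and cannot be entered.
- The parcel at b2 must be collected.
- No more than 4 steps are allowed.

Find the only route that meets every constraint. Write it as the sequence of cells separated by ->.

d3 -> d2 -> c2 -> b2 -> b3

The budget equals the shortest possible length, so every move has to be on a shortest route through the required cells.
Route from d3: up to d2, 2× left (reaching b2), down to b3 — 4 moves in all.
Check: all required cells visited; 4 ≤ 4 moves.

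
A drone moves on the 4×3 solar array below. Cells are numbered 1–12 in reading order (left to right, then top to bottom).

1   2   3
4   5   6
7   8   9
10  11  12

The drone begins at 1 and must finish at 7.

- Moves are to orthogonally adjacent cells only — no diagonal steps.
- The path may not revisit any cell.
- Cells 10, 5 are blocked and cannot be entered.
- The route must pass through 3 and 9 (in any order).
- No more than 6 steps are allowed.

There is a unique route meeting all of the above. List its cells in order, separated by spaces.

1 2 3 6 9 8 7

The budget equals the shortest possible length, so every move has to be on a shortest route through the required cells.
Route from 1: 2× right (reaching 3), 2× down (reaching 9), 2× left (reaching 7) — 6 moves in all.
Check: all required cells visited; 6 ≤ 6 moves.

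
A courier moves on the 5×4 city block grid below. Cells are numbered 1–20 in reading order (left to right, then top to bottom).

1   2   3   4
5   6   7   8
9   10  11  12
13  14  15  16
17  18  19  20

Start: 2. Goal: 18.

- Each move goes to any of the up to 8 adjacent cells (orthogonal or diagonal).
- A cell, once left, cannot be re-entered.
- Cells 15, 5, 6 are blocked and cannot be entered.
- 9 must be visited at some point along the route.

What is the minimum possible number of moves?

5

Any route passes through 9 somewhere between 2 and 18. Summing Chebyshev distances along the two legs (2 → 9 → 18) gives a lower bound of 2 + 2 = 4 moves.
That bound ignores the blocked cells. Measuring each leg by the fewest moves that actually steer around them (2→9: 3; 9→18: 2) raises the lower bound to 5.
A route of 5 moves exists: 2 → 7 → 10 → 9 → 13 → 18.
Since 5 matches that lower bound, it is optimal.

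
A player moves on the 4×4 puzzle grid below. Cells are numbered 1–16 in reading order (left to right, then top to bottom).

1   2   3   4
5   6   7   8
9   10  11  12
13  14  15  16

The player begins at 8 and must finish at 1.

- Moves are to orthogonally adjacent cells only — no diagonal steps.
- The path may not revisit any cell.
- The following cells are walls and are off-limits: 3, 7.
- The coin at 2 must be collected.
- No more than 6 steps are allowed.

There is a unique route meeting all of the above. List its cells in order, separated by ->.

8 -> 12 -> 11 -> 10 -> 6 -> 2 -> 1

The 6-move cap with required stops at 2 leaves no slack for detours.
Route from 8: down 1 to 12, left 2 to 10, up 2 to 2, left 1 to 1 — 6 moves in all.
Check: all required cells visited; 6 ≤ 6 moves.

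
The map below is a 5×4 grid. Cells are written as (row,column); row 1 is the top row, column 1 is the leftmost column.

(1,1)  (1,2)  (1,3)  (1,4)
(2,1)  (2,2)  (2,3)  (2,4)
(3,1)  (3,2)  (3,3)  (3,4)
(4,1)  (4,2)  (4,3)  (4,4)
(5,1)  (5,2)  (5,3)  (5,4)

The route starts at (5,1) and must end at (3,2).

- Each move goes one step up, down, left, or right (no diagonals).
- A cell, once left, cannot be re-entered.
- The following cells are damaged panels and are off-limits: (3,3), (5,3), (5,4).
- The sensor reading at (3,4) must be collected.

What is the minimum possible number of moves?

9

Any route passes through (3,4) somewhere between (5,1) and (3,2). Summing Manhattan distances along the two legs ((5,1) → (3,4) → (3,2)) gives a lower bound of 5 + 2 = 7 moves.
That bound ignores the blocked cells. Measuring each leg by the fewest moves that actually steer around them ((5,1)→(3,4): 5; (3,4)→(3,2): 4) raises the lower bound to 9.
A route of 9 moves exists: (5,1) → (4,1) → (4,2) → (4,3) → (4,4) → (3,4) → (2,4) → (2,3) → (2,2) → (3,2).
Since 9 matches that lower bound, it is optimal.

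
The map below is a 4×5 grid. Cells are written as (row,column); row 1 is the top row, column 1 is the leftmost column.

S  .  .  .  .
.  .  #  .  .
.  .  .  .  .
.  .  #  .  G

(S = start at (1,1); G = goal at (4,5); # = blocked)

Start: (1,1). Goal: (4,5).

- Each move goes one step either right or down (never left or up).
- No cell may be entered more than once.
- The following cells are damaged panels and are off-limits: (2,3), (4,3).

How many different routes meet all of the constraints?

A right/down-only route from (1,1) to (4,5) makes exactly 3 down-moves and 4 right-moves in some order.
With no other constraints that would be C(7,3) = 35 routes.
Subtract routes through each blocked cell (inclusion–exclusion for overlaps): − through (2,3): 18 − through (4,3): 10 + through (2,3)&(4,3): 3 → 10.
That gives 10 routes.

10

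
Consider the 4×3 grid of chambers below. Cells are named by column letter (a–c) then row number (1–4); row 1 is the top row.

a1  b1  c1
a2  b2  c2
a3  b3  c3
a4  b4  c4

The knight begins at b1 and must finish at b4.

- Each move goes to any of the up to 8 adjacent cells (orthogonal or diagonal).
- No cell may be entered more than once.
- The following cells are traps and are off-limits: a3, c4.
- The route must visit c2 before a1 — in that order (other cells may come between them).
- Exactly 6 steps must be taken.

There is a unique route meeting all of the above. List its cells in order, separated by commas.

b1, c2, b2, a1, a2, b3, b4

The waypoints must appear in the order c2, a1, with no cell reused.
Route from b1: down-right to c2, left to b2, up-left to a1, down to a2, down-right to b3, down to b4 — 6 moves in all.
Check: order respected (c2 at step 1, a1 at step 3); 6 moves as required.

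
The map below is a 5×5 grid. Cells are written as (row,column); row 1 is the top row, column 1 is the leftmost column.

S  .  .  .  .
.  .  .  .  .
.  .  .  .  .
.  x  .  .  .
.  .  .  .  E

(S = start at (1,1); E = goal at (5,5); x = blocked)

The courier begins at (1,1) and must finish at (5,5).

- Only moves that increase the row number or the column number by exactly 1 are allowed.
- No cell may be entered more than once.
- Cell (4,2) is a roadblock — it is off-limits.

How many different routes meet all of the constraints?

A right/down-only route from (1,1) to (5,5) makes exactly 4 down-moves and 4 right-moves in some order.
With no other constraints that would be C(8,4) = 70 routes.
Subtract routes through each blocked cell (inclusion–exclusion for overlaps): − through (4,2): 16 → 54.
That gives 54 routes.

54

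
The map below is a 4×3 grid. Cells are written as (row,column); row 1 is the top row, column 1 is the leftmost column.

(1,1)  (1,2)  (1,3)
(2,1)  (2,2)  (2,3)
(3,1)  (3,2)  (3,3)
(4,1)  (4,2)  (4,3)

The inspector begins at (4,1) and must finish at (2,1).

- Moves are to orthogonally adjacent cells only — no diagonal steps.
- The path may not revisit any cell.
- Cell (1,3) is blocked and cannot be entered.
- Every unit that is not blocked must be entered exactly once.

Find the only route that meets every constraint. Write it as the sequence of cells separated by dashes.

Need to visit all 11 open cells exactly once, starting at (4,1) and ending at (2,1).
Route from (4,1): up 1 to (3,1), right 1 to (3,2), down 1 to (4,2), right 1 to (4,3), up 2 to (2,3), left 1 to (2,2), up 1 to (1,2), left 1 to (1,1), down 1 to (2,1) — 10 moves in all.
Check: all 11 open cells covered.

(4,1) - (3,1) - (3,2) - (4,2) - (4,3) - (3,3) - (2,3) - (2,2) - (1,2) - (1,1) - (2,1)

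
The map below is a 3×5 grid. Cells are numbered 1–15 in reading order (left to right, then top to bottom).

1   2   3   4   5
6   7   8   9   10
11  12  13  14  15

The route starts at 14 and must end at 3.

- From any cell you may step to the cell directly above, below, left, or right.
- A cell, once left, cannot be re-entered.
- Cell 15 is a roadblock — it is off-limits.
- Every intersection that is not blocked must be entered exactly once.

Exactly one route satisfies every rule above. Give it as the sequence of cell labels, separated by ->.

Need to visit all 14 open cells exactly once, starting at 14 and ending at 3.
Route from 14: 3× left (reaching 11), 2× up (reaching 1), right to 2, down to 7, 3× right (reaching 10), up to 5, 2× left (reaching 3) — 13 moves in all.
Check: all 14 open cells covered.

14 -> 13 -> 12 -> 11 -> 6 -> 1 -> 2 -> 7 -> 8 -> 9 -> 10 -> 5 -> 4 -> 3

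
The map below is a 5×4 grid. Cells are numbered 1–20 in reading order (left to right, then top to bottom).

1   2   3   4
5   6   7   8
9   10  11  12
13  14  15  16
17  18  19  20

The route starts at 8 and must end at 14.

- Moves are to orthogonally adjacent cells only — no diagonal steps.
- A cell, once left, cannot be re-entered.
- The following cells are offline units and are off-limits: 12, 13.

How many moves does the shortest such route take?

4

The Manhattan distance from 8 to 14 is |2−4| + |4−2| = 4, so at least 4 moves are needed.
A route of 4 moves achieves this: 8 → 7 → 11 → 15 → 14.
Since 4 matches the lower bound, it is optimal.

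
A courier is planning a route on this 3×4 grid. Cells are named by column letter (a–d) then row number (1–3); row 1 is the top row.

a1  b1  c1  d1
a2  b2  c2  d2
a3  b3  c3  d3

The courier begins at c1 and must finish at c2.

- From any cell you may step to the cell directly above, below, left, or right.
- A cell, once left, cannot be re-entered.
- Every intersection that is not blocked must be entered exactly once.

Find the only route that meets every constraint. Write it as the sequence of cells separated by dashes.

c1 - d1 - d2 - d3 - c3 - b3 - a3 - a2 - a1 - b1 - b2 - c2

Need to visit all 12 open cells exactly once, starting at c1 and ending at c2.
Cell d3 has only two open neighbours (d2 and c3), so the path must pass straight through it: one of those is the cell it's entered from and the other is where it exits.
Route from c1: right 1 to d1, down 2 to d3, left 3 to a3, up 2 to a1, right 1 to b1, down 1 to b2, right 1 to c2 — 11 moves in all.
Check: all 12 open cells covered.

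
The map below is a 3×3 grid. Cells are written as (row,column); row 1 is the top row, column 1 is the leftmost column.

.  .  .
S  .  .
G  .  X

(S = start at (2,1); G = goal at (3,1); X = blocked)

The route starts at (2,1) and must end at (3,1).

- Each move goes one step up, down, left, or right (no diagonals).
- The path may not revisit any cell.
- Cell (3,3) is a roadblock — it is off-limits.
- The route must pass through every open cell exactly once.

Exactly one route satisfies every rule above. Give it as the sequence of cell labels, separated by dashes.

(2,1) - (1,1) - (1,2) - (1,3) - (2,3) - (2,2) - (3,2) - (3,1)

Need to visit all 8 open cells exactly once, starting at (2,1) and ending at (3,1).
Cell (2,3) has only two open neighbours ((1,3) and (2,2)), so the path must pass straight through it: one of those is the cell it's entered from and the other is where it exits.
Route from (2,1): up to (1,1), 2× right (reaching (1,3)), down to (2,3), left to (2,2), down to (3,2), left to (3,1) — 7 moves in all.
Check: all 8 open cells covered.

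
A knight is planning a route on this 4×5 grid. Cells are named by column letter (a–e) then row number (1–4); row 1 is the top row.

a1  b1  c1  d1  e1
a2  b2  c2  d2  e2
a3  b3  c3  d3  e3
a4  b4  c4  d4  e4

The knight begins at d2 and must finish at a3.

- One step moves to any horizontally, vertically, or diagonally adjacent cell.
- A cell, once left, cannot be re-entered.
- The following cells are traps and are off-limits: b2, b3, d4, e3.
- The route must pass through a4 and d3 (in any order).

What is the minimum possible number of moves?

5

Any route passes through a4 and d3 in some order between d2 and a3. Summing Chebyshev distances along each leg and taking the cheapest ordering (d2 → d3 → a4 → a3) gives a lower bound of 1 + 3 + 1 = 5 moves.
A route of 5 moves achieves this: d2 → d3 → c3 → b4 → a4 → a3.
Since 5 matches the lower bound, it is optimal.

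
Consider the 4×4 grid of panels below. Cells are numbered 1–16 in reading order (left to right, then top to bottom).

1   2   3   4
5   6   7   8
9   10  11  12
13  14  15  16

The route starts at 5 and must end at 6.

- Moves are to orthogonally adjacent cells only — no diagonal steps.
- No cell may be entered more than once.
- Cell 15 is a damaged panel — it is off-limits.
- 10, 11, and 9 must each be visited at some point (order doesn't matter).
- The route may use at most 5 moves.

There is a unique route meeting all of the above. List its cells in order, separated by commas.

5, 9, 10, 11, 7, 6

Any route must reach 10, 11, and 9 and still end at 6 within 5 moves, so the order of the required stops is forced.
Route from 5: down 1 to 9, right 2 to 11, up 1 to 7, left 1 to 6 — 5 moves in all.
Check: all required cells visited; 5 ≤ 5 moves.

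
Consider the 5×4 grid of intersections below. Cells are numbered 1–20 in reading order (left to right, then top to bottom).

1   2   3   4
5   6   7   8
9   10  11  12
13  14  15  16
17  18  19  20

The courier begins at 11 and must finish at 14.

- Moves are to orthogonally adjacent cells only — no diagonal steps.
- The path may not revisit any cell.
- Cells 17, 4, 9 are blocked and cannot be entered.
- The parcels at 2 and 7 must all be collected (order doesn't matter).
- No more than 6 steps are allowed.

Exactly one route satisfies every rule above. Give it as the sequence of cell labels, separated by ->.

11 -> 7 -> 3 -> 2 -> 6 -> 10 -> 14

Any route must reach 2 and 7 and still end at 14 within 6 moves, so the order of the required stops is forced.
Route from 11: 2× up (reaching 3), left to 2, 3× down (reaching 14) — 6 moves in all.
Check: all required cells visited; 6 ≤ 6 moves.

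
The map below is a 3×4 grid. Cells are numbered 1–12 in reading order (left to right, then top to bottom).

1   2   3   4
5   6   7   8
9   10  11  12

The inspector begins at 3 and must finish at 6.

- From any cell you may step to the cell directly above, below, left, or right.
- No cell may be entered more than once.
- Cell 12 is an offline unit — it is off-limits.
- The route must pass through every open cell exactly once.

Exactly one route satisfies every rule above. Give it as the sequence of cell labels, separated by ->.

3 -> 4 -> 8 -> 7 -> 11 -> 10 -> 9 -> 5 -> 1 -> 2 -> 6

Need to visit all 11 open cells exactly once, starting at 3 and ending at 6.
Cell 9 has only two open neighbours (5 and 10), so the path must pass straight through it: one of those is the cell it's entered from and the other is where it exits.
Route from 3: right to 4, down to 8, left to 7, down to 11, 2× left (reaching 9), 2× up (reaching 1), right to 2, down to 6 — 10 moves in all.
Check: all 11 open cells covered.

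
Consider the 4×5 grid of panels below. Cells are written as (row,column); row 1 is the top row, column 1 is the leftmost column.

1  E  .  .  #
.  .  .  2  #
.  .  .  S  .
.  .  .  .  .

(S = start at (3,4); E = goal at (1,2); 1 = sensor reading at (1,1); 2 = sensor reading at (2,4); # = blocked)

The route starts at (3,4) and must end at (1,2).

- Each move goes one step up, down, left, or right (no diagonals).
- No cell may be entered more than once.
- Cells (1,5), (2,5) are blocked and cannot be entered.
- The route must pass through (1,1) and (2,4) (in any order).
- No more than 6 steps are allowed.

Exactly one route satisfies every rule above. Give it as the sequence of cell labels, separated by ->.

The budget equals the shortest possible length, so every move has to be on a shortest route through the required cells.
Route from (3,4): up 1 to (2,4), left 3 to (2,1), up 1 to (1,1), right 1 to (1,2) — 6 moves in all.
Check: all required cells visited; 6 ≤ 6 moves.

(3,4) -> (2,4) -> (2,3) -> (2,2) -> (2,1) -> (1,1) -> (1,2)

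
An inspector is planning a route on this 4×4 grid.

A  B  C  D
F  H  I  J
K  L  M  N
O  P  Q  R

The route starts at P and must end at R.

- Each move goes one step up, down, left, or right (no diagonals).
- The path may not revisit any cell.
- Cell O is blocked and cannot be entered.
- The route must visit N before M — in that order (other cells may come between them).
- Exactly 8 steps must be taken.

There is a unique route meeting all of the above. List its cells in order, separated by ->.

P -> L -> H -> I -> J -> N -> M -> Q -> R

The waypoints must appear in the order N, M, with no cell reused.
Route from P: up 2 to H, right 2 to J, down 1 to N, left 1 to M, down 1 to Q, right 1 to R — 8 moves in all.
Check: order respected (N at step 5, M at step 6); 8 moves as required.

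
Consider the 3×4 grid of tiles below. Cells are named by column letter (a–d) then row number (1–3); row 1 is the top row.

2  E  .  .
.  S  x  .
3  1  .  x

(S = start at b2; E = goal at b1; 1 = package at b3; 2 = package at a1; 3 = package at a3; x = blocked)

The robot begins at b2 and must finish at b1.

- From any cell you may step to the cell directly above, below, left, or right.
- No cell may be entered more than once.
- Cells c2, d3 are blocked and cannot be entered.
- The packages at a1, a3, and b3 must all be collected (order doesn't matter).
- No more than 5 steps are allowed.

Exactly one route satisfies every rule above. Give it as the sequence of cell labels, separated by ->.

b2 -> b3 -> a3 -> a2 -> a1 -> b1

Any route must reach a1, a3, and b3 and still end at b1 within 5 moves, so the order of the required stops is forced.
Route from b2: down to b3, left to a3, 2× up (reaching a1), right to b1 — 5 moves in all.
Check: all required cells visited; 5 ≤ 5 moves.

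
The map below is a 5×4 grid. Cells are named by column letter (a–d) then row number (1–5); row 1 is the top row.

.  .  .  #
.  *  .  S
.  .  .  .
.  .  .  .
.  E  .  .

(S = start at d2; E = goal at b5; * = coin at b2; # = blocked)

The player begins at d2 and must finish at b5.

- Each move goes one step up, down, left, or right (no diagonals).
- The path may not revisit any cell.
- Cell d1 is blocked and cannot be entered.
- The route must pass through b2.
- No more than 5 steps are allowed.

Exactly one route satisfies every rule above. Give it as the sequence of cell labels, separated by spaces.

The budget equals the shortest possible length, so every move has to be on a shortest route through the required cells.
Route from d2: 2× left (reaching b2), 3× down (reaching b5) — 5 moves in all.
Check: all required cells visited; 5 ≤ 5 moves.

d2 c2 b2 b3 b4 b5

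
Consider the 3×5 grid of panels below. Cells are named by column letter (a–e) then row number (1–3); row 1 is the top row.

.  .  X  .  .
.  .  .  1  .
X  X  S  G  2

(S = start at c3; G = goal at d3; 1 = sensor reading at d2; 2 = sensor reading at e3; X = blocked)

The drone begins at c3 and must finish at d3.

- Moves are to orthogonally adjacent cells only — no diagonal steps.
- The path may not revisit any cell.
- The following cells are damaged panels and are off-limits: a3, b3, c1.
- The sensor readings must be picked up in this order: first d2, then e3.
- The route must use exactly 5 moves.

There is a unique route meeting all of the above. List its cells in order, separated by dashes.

c3 - c2 - d2 - e2 - e3 - d3

The waypoints must appear in the order d2, e3, with no cell reused.
Route from c3: up 1 to c2, right 2 to e2, down 1 to e3, left 1 to d3 — 5 moves in all.
Check: order respected (1 at step 2, 2 at step 4); 5 moves as required.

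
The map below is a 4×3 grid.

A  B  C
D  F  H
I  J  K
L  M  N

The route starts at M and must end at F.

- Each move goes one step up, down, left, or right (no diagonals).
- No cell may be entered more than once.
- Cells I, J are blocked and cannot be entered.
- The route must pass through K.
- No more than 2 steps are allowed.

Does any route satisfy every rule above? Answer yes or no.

no

Even ignoring the no-revisit rule, getting from M to F via K needs at least 2 + 2 = 4 moves (Manhattan distance per leg), which exceeds the 2-move limit.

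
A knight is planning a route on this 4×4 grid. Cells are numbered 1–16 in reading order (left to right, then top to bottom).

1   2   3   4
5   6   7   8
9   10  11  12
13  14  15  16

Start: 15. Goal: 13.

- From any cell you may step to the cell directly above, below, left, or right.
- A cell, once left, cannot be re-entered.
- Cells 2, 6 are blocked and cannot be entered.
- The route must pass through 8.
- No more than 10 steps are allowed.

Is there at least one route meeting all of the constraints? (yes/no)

One route that works: 15 → 16 → 12 → 8 → 7 → 11 → 10 → 14 → 13.

yes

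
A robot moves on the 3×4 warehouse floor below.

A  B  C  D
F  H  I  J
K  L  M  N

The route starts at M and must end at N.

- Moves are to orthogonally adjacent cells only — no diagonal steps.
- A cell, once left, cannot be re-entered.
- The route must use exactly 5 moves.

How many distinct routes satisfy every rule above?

2

Need simple routes of exactly 5 moves from M to N (Manhattan distance 1, so 2 moves are spent on a detour and 2 undoing it).
Enumerating: M I C D J N | M L H I J N.
That gives 2 routes.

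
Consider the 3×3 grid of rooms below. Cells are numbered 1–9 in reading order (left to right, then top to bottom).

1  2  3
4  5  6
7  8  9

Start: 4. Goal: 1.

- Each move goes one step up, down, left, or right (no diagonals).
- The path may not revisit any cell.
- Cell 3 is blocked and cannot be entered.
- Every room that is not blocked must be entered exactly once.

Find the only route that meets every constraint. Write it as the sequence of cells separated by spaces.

4 7 8 9 6 5 2 1

Need to visit all 8 open cells exactly once, starting at 4 and ending at 1.
Cell 7 has only two open neighbours (4 and 8), so the path must pass straight through it: one of those is the cell it's entered from and the other is where it exits.
Route from 4: down to 7, 2× right (reaching 9), up to 6, left to 5, up to 2, left to 1 — 7 moves in all.
Check: all 8 open cells covered.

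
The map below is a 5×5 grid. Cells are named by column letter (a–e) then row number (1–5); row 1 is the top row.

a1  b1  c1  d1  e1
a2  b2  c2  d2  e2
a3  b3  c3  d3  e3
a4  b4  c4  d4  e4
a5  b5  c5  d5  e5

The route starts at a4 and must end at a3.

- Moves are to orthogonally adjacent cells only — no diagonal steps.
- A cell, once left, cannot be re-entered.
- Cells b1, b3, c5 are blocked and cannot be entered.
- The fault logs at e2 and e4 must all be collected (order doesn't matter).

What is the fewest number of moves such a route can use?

11

Any route passes through e2 and e4 in some order between a4 and a3. Summing Manhattan distances along each leg and taking the cheapest ordering (a4 → e4 → e2 → a3) gives a lower bound of 4 + 2 + 5 = 11 moves.
A route of 11 moves achieves this: a4 → b4 → c4 → d4 → e4 → e3 → e2 → d2 → c2 → b2 → a2 → a3.
Since 11 matches the lower bound, it is optimal.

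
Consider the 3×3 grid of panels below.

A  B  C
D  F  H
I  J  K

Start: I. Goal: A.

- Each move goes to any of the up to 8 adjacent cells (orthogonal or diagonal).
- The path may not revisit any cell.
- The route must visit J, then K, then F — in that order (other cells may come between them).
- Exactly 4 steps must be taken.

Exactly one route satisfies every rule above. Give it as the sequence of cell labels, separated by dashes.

The waypoints must appear in the order J, K, F, with no cell reused.
Route from I: 2× right (reaching K), 2× up-left (reaching A) — 4 moves in all.
Check: order respected (J at step 1, K at step 2, F at step 3); 4 moves as required.

I - J - K - F - A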